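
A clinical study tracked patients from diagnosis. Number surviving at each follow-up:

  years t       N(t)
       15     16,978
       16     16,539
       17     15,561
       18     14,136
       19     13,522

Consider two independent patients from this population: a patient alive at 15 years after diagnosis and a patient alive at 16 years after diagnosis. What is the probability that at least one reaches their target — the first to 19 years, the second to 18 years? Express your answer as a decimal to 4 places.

0.9704

p₁ = N(19)/N(15) = 13,522/16,978 = 0.796442; p₂ = N(18)/N(16) = 14,136/16,539 = 0.854707.
P(at least one) = 1 − (1−p₁)(1−p₂) = 1 − 0.203558 × 0.145293 = 0.970424.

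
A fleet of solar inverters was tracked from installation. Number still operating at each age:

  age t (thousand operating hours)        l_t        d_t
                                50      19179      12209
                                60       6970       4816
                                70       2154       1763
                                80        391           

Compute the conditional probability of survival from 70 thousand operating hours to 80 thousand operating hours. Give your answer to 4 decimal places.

The conditional survival probability is l_80/l_70 = 391/2154 = 0.181523.

0.1815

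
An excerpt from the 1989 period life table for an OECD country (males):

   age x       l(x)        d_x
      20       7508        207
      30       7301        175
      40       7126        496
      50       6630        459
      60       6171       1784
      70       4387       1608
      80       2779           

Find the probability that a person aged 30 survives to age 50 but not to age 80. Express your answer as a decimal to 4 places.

0.5275

This is the probability of reaching 50 but not 80, conditional on being alive at 30: (l(50) − l(80)) / l(30).
= (6630 − 2779) / 7301 = 3851 / 7301 = 0.527462.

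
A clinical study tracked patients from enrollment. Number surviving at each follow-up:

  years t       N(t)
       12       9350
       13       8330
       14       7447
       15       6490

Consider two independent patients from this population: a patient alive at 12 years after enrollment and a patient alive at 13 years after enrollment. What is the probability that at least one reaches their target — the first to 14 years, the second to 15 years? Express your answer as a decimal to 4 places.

p₁ = N(14)/N(12) = 7447/9350 = 0.796471; p₂ = N(15)/N(13) = 6490/8330 = 0.779112.
P(at least one) = 1 − (1−p₁)(1−p₂) = 1 − 0.203529 × 0.220888 = 0.955043.

0.9550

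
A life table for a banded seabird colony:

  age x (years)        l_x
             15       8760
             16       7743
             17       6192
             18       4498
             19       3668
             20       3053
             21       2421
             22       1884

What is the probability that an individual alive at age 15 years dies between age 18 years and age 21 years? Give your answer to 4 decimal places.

This is the probability of reaching 18 but not 21, conditional on being alive at 15: (l_18 − l_21) / l_15.
= (4498 − 2421) / 8760 = 2077 / 8760 = 0.237100.

0.2371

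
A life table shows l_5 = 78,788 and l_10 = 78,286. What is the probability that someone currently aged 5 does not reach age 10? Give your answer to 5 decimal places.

P(die before 10 | alive at 5) = 1 − l_10/l_5 = 1 − 78,286/78,788 = (502)/78,788 = 0.006372.

0.00637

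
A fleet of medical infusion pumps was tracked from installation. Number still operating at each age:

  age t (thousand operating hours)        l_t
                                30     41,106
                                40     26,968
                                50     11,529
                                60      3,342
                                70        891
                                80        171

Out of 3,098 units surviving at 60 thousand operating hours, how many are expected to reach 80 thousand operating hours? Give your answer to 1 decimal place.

158.5

The relevant probability is 171/3,342 = 0.051167.
Expected number = 3,098 × 0.051167 = 158.5.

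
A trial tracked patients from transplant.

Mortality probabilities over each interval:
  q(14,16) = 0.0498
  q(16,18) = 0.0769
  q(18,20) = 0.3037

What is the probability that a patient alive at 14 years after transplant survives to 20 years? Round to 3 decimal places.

0.611

The overall survival probability is (1 − 0.0498) × (1 − 0.0769) × (1 − 0.3037).
= 0.9502 × 0.9231 × 0.6963 = 0.610745.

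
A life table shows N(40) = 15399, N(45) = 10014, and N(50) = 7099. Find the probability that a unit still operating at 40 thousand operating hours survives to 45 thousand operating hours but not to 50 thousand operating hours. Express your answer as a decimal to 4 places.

0.1893

This is the probability of reaching 45 but not 50, conditional on being operational at 40: (N(45) − N(50)) / N(40).
= (10014 − 7099) / 15399 = 2915 / 15399 = 0.189298.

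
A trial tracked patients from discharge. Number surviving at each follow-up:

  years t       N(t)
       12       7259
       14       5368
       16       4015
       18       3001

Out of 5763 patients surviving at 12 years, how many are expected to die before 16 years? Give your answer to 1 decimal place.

2575.4

The relevant probability is 1 − 4015/7259 = 0.446894.
Expected number = 5763 × 0.446894 = 2575.4.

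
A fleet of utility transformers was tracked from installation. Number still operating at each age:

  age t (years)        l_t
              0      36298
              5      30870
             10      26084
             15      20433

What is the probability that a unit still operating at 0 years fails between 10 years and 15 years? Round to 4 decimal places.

0.1557

This is the probability of reaching 10 but not 15, conditional on being operational at 0: (l_10 − l_15) / l_0.
= (26084 − 20433) / 36298 = 5651 / 36298 = 0.155684.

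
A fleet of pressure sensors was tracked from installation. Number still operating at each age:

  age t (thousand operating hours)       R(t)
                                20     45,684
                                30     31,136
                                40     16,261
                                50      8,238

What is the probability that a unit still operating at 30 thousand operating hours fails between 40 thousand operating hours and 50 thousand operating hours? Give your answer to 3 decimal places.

This is the probability of reaching 40 but not 50, conditional on being operational at 30: (R(40) − R(50)) / R(30).
= (16,261 − 8,238) / 31,136 = 8,023 / 31,136 = 0.257676.

0.258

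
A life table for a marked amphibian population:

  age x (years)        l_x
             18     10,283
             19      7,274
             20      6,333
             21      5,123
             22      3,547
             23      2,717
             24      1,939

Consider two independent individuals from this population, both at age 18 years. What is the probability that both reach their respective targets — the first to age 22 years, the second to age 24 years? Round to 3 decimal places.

0.065

p₁ = l_22/l_18 = 3,547/10,283 = 0.344938; p₂ = l_24/l_18 = 1,939/10,283 = 0.188564.
P(both) = p₁ × p₂ = 0.344938 × 0.188564 = 0.065043.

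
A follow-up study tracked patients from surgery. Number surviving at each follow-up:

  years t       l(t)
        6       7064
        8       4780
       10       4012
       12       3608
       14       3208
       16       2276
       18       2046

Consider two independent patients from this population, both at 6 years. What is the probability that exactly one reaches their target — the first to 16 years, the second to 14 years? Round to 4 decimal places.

p₁ = l(16)/l(6) = 2276/7064 = 0.322197; p₂ = l(14)/l(6) = 3208/7064 = 0.454134.
P(exactly one) = p₁(1−p₂) + (1−p₁)p₂ = 0.175876 + 0.307813 = 0.483690.

0.4837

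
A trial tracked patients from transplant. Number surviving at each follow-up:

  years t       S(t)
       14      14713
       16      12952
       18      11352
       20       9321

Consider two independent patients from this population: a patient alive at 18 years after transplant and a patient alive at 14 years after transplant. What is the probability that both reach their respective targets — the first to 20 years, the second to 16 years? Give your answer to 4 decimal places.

p₁ = S(20)/S(18) = 9321/11352 = 0.821089; p₂ = S(16)/S(14) = 12952/14713 = 0.880310.
P(both) = p₁ × p₂ = 0.821089 × 0.880310 = 0.722813.

0.7228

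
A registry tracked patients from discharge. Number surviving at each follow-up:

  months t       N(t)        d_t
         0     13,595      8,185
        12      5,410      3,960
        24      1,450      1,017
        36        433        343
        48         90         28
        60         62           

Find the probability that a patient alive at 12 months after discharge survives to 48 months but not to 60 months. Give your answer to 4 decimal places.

This is the probability of reaching 48 but not 60, conditional on being alive at 12: (N(48) − N(60)) / N(12).
= (90 − 62) / 5,410 = 28 / 5,410 = 0.005176.

0.0052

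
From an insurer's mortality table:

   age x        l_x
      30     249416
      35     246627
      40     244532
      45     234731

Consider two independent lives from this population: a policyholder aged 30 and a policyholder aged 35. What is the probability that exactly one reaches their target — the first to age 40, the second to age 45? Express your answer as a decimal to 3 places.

0.066

p₁ = l_40/l_30 = 244532/249416 = 0.980418; p₂ = l_45/l_35 = 234731/246627 = 0.951765.
P(exactly one) = p₁(1−p₂) + (1−p₁)p₂ = 0.047290 + 0.018637 = 0.065928.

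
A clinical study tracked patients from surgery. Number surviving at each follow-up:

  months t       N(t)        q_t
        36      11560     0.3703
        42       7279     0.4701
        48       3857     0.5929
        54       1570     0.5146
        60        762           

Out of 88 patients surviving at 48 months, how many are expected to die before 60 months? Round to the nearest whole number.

The relevant probability is 1 − 762/3857 = 0.802437.
Expected number = 88 × 0.802437 = 71.

71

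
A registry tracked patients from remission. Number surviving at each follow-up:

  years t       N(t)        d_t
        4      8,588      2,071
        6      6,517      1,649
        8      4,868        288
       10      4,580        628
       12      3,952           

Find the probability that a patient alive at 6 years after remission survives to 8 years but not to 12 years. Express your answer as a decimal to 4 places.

0.1406

This is the probability of reaching 8 but not 12, conditional on being alive at 6: (N(8) − N(12)) / N(6).
= (4,868 − 3,952) / 6,517 = 916 / 6,517 = 0.140555.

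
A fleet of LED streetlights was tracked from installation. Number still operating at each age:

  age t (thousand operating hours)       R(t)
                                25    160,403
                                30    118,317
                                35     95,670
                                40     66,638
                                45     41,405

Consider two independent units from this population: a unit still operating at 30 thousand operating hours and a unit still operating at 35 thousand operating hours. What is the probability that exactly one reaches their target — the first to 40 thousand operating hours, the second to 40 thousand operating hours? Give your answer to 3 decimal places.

0.475

p₁ = R(40)/R(30) = 66,638/118,317 = 0.563216; p₂ = R(40)/R(35) = 66,638/95,670 = 0.696540.
P(exactly one) = p₁(1−p₂) + (1−p₁)p₂ = 0.170914 + 0.304238 = 0.475151.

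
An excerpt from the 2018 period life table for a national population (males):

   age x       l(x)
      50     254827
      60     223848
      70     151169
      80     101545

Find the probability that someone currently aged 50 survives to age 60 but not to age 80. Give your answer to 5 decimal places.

This is the probability of reaching 60 but not 80, conditional on being alive at 50: (l(60) − l(80)) / l(50).
= (223848 − 101545) / 254827 = 122303 / 254827 = 0.479945.

0.47995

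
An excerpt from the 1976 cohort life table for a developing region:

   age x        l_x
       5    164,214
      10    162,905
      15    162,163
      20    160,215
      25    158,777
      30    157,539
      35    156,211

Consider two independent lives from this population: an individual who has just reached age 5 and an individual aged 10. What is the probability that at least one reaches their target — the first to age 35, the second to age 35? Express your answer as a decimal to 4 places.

p₁ = l_35/l_5 = 156,211/164,214 = 0.951265; p₂ = l_35/l_10 = 156,211/162,905 = 0.958909.
P(at least one) = 1 − (1−p₁)(1−p₂) = 1 − 0.048735 × 0.041091 = 0.997997.

0.9980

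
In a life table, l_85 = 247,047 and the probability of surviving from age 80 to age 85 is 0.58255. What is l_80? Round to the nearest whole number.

l_80 = l_85 / p = 247,047 / 0.58255 = 424079.

424079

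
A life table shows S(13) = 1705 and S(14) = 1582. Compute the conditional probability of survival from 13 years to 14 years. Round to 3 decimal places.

0.928

The conditional survival probability is S(14)/S(13) = 1582/1705 = 0.927859.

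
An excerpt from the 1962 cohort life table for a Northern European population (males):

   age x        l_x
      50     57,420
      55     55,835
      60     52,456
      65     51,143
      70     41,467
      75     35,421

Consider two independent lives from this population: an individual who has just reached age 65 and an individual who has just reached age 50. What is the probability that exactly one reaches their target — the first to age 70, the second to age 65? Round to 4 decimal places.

0.2571

p₁ = l_70/l_65 = 41,467/51,143 = 0.810805; p₂ = l_65/l_50 = 51,143/57,420 = 0.890683.
P(exactly one) = p₁(1−p₂) + (1−p₁)p₂ = 0.088635 + 0.168513 = 0.257148.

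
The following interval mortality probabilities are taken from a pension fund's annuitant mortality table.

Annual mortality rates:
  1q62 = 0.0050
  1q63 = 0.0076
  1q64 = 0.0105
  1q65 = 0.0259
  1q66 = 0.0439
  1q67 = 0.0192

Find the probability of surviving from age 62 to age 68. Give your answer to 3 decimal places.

0.893

The overall survival probability is (1 − 0.0050) × (1 − 0.0076) × (1 − 0.0105) × (1 − 0.0259) × (1 − 0.0439) × (1 − 0.0192).
= 0.9950 × 0.9924 × 0.9895 × 0.9741 × 0.9561 × 0.9808 = 0.892510.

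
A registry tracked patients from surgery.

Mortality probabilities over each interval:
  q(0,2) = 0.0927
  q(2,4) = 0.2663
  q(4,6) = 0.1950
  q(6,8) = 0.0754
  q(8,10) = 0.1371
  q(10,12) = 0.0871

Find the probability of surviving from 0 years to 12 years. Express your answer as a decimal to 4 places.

0.3903

The overall survival probability is (1 − 0.0927) × (1 − 0.2663) × (1 − 0.1950) × (1 − 0.0754) × (1 − 0.1371) × (1 − 0.0871).
= 0.9073 × 0.7337 × 0.8050 × 0.9246 × 0.8629 × 0.9129 = 0.390304.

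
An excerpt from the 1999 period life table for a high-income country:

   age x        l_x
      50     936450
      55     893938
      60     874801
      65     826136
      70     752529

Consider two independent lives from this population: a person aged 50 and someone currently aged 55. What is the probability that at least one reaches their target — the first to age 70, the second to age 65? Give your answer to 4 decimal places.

0.9851

p₁ = l_70/l_50 = 752529/936450 = 0.803598; p₂ = l_65/l_55 = 826136/893938 = 0.924154.
P(at least one) = 1 − (1−p₁)(1−p₂) = 1 − 0.196402 × 0.075846 = 0.985104.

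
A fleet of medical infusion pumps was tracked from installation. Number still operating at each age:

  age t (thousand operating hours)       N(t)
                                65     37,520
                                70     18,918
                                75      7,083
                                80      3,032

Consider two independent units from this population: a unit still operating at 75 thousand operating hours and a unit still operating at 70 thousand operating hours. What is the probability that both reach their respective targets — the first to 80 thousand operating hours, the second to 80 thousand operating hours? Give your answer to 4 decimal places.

0.0686

p₁ = N(80)/N(75) = 3,032/7,083 = 0.428067; p₂ = N(80)/N(70) = 3,032/18,918 = 0.160271.
P(both) = p₁ × p₂ = 0.428067 × 0.160271 = 0.068607.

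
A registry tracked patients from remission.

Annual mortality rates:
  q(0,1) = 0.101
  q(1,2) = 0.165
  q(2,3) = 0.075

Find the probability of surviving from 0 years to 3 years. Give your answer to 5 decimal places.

0.69437

The overall survival probability is (1 − 0.101) × (1 − 0.165) × (1 − 0.075).
= 0.899 × 0.835 × 0.925 = 0.694365.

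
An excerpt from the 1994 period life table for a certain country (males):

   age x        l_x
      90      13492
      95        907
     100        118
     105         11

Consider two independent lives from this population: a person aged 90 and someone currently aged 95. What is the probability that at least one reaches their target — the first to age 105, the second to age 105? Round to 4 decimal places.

0.0129

p₁ = l_105/l_90 = 11/13492 = 0.000815; p₂ = l_105/l_95 = 11/907 = 0.012128.
P(at least one) = 1 − (1−p₁)(1−p₂) = 1 − 0.999185 × 0.987872 = 0.012933.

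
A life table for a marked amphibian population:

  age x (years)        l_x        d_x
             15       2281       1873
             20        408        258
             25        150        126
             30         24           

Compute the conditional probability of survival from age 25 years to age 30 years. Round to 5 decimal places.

0.16000

The conditional survival probability is l_30/l_25 = 24/150 = 0.160000.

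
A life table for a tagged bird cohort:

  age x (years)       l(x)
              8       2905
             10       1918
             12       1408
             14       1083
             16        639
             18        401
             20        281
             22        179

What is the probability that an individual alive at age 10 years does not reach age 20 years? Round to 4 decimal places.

P(die before 20 | alive at 10) = 1 − l(20)/l(10) = 1 − 281/1918 = (1637)/1918 = 0.853493.

0.8535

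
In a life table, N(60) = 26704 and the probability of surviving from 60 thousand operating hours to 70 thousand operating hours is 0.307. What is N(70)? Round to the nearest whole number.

8198

N(70) = N(60) × p = 26704 × 0.307 = 8198.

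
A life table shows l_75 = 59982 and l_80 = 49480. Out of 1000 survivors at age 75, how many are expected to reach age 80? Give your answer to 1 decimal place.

824.9

The relevant probability is 49480/59982 = 0.824914.
Expected number = 1000 × 0.824914 = 824.9.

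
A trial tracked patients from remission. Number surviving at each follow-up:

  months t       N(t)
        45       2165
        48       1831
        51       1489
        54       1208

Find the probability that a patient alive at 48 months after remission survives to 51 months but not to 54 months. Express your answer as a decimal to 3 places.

This is the probability of reaching 51 but not 54, conditional on being alive at 48: (N(51) − N(54)) / N(48).
= (1489 − 1208) / 1831 = 281 / 1831 = 0.153468.

0.153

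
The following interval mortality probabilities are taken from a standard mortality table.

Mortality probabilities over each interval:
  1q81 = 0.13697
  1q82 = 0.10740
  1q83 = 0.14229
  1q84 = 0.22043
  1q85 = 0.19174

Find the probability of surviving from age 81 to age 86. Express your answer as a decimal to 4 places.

Survival from 81 to 86 is the product of surviving each interval: (1 − 0.13697) × (1 − 0.10740) × (1 − 0.14229) × (1 − 0.22043) × (1 − 0.19174).
= 0.86303 × 0.89260 × 0.85771 × 0.77957 × 0.80826 = 0.416322.

0.4163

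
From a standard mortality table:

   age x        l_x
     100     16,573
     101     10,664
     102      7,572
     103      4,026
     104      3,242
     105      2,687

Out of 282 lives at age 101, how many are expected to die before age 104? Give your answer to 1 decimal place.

The relevant probability is 1 − 3,242/10,664 = 0.695986.
Expected number = 282 × 0.695986 = 196.3.

196.3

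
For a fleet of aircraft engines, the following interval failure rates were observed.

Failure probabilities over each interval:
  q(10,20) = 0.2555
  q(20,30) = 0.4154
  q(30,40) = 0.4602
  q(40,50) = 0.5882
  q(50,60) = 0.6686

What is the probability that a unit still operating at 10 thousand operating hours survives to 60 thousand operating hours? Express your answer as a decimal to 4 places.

Survival from 10 to 60 is the product of surviving each interval: (1 − 0.2555) × (1 − 0.4154) × (1 − 0.4602) × (1 − 0.5882) × (1 − 0.6686).
= 0.7445 × 0.5846 × 0.5398 × 0.4118 × 0.3314 = 0.032062.

0.0321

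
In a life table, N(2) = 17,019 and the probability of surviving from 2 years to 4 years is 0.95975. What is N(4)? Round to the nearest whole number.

16334

N(4) = N(2) × p = 17,019 × 0.95975 = 16334.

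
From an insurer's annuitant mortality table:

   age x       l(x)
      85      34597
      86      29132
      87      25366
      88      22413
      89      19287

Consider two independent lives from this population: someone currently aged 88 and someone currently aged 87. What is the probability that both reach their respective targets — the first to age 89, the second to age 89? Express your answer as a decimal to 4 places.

p₁ = l(89)/l(88) = 19287/22413 = 0.860527; p₂ = l(89)/l(87) = 19287/25366 = 0.760348.
P(both) = p₁ × p₂ = 0.860527 × 0.760348 = 0.654300.

0.6543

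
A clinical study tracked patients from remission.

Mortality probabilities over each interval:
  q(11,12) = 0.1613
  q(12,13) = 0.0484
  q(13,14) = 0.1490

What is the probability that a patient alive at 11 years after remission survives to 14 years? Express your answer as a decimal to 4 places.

P(survive 11→14) = (1 − 0.1613) × (1 − 0.0484) × (1 − 0.1490).
= 0.8387 × 0.9516 × 0.8510 = 0.679189.

0.6792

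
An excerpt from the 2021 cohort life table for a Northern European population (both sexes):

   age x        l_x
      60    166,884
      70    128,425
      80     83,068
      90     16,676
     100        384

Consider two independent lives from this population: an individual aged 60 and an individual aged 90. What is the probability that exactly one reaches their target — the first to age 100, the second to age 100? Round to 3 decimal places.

0.025

p₁ = l_100/l_60 = 384/166,884 = 0.002301; p₂ = l_100/l_90 = 384/16,676 = 0.023027.
P(exactly one) = p₁(1−p₂) + (1−p₁)p₂ = 0.002248 + 0.022974 = 0.025222.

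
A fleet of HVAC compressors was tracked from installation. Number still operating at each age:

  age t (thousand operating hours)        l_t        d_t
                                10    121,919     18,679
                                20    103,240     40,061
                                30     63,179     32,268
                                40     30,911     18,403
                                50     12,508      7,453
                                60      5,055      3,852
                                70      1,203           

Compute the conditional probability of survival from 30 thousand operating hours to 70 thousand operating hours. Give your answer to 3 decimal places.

The conditional survival probability is l_70/l_30 = 1,203/63,179 = 0.019041.

0.019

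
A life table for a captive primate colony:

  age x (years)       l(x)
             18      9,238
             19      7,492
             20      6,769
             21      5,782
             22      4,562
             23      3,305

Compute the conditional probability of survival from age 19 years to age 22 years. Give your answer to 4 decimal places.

0.6089

The conditional survival probability is l(22)/l(19) = 4,562/7,492 = 0.608916.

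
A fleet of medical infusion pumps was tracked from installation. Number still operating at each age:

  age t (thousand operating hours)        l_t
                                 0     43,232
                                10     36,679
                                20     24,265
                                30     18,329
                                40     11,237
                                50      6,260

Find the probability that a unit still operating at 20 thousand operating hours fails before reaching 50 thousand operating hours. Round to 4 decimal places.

0.7420

P(fail before 50 | operational at 20) = 1 − l_50/l_20 = 1 − 6,260/24,265 = (18,005)/24,265 = 0.742015.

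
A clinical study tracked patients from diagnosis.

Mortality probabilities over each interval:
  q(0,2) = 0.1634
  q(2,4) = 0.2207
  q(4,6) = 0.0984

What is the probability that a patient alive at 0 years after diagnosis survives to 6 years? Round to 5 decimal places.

0.58781

Chaining the interval survival probabilities: (1 − 0.1634) × (1 − 0.2207) × (1 − 0.0984).
= 0.8366 × 0.7793 × 0.9016 = 0.587809.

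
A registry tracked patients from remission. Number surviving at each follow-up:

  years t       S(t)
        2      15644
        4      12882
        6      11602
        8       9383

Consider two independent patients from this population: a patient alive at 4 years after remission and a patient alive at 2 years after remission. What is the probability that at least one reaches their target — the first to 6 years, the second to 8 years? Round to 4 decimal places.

0.9602

p₁ = S(6)/S(4) = 11602/12882 = 0.900637; p₂ = S(8)/S(2) = 9383/15644 = 0.599783.
P(at least one) = 1 − (1−p₁)(1−p₂) = 1 − 0.099363 × 0.400217 = 0.960233.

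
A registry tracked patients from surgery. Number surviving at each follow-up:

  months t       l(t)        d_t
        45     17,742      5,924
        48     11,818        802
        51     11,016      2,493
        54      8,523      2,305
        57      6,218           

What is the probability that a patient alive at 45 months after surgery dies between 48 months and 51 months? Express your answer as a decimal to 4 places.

0.0452

This is the probability of reaching 48 but not 51, conditional on being alive at 45: (l(48) − l(51)) / l(45).
= (11,818 − 11,016) / 17,742 = 802 / 17,742 = 0.045203.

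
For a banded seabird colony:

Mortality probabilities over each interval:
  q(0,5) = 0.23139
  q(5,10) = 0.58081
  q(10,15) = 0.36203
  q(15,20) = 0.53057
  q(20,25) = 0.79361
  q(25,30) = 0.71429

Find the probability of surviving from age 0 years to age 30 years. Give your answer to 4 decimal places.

The overall survival probability is (1 − 0.23139) × (1 − 0.58081) × (1 − 0.36203) × (1 − 0.53057) × (1 − 0.79361) × (1 − 0.71429).
= 0.76861 × 0.41919 × 0.63797 × 0.46943 × 0.20639 × 0.28571 = 0.005690.

0.0057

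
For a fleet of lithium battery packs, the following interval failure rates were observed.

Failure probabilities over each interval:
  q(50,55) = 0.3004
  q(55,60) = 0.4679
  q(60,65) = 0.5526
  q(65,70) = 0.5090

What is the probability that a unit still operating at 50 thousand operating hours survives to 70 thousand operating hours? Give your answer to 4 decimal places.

0.0818

Chaining the interval survival probabilities: (1 − 0.3004) × (1 − 0.4679) × (1 − 0.5526) × (1 − 0.5090).
= 0.6996 × 0.5321 × 0.4474 × 0.4910 = 0.081775.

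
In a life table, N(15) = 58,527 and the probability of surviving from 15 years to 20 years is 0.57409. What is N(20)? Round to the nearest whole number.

N(20) = N(15) × p = 58,527 × 0.57409 = 33600.

33600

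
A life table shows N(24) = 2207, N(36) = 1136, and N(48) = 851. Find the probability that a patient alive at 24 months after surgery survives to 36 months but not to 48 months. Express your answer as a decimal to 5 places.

0.12913

This is the probability of reaching 36 but not 48, conditional on being alive at 24: (N(36) − N(48)) / N(24).
= (1136 − 851) / 2207 = 285 / 2207 = 0.129135.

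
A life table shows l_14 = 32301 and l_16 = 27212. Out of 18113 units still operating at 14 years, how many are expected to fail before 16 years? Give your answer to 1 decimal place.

The relevant probability is 1 − 27212/32301 = 0.157549.
Expected number = 18113 × 0.157549 = 2853.7.

2853.7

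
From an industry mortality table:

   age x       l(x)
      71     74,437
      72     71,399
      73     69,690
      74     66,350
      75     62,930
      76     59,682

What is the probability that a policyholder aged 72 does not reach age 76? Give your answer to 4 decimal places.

0.1641

P(die before 76 | alive at 72) = 1 − l(76)/l(72) = 1 − 59,682/71,399 = (11,717)/71,399 = 0.164106.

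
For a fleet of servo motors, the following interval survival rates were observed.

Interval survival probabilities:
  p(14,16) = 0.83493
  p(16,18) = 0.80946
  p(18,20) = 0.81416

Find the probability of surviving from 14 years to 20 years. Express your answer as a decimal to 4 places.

Survival from 14 to 20 is the product of surviving each interval: 0.83493 × 0.80946 × 0.81416.
= 0.550244.

0.5502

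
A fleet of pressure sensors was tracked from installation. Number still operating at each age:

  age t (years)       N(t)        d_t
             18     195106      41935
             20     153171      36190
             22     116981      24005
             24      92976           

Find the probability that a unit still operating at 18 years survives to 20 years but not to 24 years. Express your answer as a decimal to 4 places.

This is the probability of reaching 20 but not 24, conditional on being operational at 18: (N(20) − N(24)) / N(18).
= (153171 − 92976) / 195106 = 60195 / 195106 = 0.308525.

0.3085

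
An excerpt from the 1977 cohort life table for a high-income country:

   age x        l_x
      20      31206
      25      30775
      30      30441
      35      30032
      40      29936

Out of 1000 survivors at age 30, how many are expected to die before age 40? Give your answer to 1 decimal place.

The relevant probability is 1 − 29936/30441 = 0.016589.
Expected number = 1000 × 0.016589 = 16.6.

16.6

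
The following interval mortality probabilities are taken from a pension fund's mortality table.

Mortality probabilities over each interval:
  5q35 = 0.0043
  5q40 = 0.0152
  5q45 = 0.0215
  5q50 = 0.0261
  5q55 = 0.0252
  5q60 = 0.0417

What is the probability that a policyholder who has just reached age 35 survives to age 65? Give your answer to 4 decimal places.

0.8729

Survival from 35 to 65 is the product of surviving each interval: (1 − 0.0043) × (1 − 0.0152) × (1 − 0.0215) × (1 − 0.0261) × (1 − 0.0252) × (1 − 0.0417).
= 0.9957 × 0.9848 × 0.9785 × 0.9739 × 0.9748 × 0.9583 = 0.872909.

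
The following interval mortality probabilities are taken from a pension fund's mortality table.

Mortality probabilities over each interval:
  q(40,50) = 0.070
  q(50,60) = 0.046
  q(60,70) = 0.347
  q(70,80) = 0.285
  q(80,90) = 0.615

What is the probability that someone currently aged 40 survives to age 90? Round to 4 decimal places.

0.1595

Chaining the interval survival probabilities: (1 − 0.070) × (1 − 0.046) × (1 − 0.347) × (1 − 0.285) × (1 − 0.615).
= 0.930 × 0.954 × 0.653 × 0.715 × 0.385 = 0.159482.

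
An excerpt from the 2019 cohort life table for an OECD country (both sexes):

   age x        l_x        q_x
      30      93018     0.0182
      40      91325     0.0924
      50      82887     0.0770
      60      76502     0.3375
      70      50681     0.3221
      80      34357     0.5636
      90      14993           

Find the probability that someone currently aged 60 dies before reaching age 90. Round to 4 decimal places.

P(die before 90 | alive at 60) = 1 − l_90/l_60 = 1 − 14993/76502 = (61509)/76502 = 0.804018.

0.8040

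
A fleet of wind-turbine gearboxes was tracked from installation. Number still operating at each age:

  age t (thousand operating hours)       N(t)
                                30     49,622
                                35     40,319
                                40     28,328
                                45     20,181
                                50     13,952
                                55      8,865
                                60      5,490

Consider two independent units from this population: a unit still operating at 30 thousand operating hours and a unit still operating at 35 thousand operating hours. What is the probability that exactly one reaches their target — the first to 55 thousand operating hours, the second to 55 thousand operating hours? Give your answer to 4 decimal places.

0.3200

p₁ = N(55)/N(30) = 8,865/49,622 = 0.178651; p₂ = N(55)/N(35) = 8,865/40,319 = 0.219872.
P(exactly one) = p₁(1−p₂) + (1−p₁)p₂ = 0.139371 + 0.180592 = 0.319962.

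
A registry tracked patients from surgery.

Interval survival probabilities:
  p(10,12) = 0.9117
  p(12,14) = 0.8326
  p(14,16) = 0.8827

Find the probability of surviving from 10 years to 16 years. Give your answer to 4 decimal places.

0.6700

The overall survival probability is 0.9117 × 0.8326 × 0.8827.
= 0.670041.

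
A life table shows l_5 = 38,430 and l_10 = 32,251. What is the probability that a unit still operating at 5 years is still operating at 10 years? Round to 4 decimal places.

The conditional survival probability is l_10/l_5 = 32,251/38,430 = 0.839214.

0.8392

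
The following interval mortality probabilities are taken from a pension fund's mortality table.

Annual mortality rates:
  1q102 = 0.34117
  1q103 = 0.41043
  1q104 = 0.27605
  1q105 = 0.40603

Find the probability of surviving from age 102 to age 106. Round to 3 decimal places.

Chaining the interval survival probabilities: (1 − 0.34117) × (1 − 0.41043) × (1 − 0.27605) × (1 − 0.40603).
= 0.65883 × 0.58957 × 0.72395 × 0.59397 = 0.167025.

0.167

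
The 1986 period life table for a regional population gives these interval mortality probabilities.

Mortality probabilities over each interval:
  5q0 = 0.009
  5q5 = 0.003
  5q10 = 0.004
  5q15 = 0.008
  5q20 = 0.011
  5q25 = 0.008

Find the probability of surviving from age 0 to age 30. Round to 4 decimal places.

30p0 = (1 − 0.009) × (1 − 0.003) × (1 − 0.004) × (1 − 0.008) × (1 − 0.011) × (1 − 0.008).
= 0.991 × 0.997 × 0.996 × 0.992 × 0.989 × 0.992 = 0.957740.

0.9577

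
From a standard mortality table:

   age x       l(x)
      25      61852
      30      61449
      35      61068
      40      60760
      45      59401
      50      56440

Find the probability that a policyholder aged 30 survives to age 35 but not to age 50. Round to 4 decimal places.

This is the probability of reaching 35 but not 50, conditional on being alive at 30: (l(35) − l(50)) / l(30).
= (61068 − 56440) / 61449 = 4628 / 61449 = 0.075314.

0.0753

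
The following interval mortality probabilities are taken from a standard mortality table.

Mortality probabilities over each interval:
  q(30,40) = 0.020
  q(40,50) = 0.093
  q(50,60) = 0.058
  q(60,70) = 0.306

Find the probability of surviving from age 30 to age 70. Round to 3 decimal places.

0.581

The overall survival probability is (1 − 0.020) × (1 − 0.093) × (1 − 0.058) × (1 − 0.306).
= 0.980 × 0.907 × 0.942 × 0.694 = 0.581090.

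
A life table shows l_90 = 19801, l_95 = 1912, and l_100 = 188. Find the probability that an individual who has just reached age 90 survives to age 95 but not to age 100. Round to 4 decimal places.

We want 5|5q90 = (l_95 − l_100)/l_90.
This is the probability of reaching 95 but not 100, conditional on being alive at 90: (l_95 − l_100) / l_90.
= (1912 − 188) / 19801 = 1724 / 19801 = 0.087066.

0.0871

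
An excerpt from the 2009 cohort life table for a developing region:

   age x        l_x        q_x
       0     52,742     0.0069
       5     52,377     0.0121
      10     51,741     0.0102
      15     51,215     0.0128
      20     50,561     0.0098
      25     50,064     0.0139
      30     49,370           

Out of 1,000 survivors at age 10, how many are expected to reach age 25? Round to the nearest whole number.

The relevant probability is 50,064/51,741 = 0.967589.
Expected number = 1,000 × 0.967589 = 968.

968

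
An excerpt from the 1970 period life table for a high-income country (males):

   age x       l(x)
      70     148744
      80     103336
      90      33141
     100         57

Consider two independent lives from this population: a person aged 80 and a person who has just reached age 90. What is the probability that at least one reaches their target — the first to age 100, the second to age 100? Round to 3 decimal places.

p₁ = l(100)/l(80) = 57/103336 = 0.000552; p₂ = l(100)/l(90) = 57/33141 = 0.001720.
P(at least one) = 1 − (1−p₁)(1−p₂) = 1 − 0.999448 × 0.998280 = 0.002271.

0.002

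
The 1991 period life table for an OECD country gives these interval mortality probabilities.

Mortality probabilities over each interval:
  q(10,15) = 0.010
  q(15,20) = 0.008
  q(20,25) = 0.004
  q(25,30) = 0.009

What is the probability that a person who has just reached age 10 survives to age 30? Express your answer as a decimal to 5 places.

Chaining the interval survival probabilities: (1 − 0.010) × (1 − 0.008) × (1 − 0.004) × (1 − 0.009).
= 0.990 × 0.992 × 0.996 × 0.991 = 0.969348.

0.96935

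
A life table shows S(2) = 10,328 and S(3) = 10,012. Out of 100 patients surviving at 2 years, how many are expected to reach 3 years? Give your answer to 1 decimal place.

96.9

The relevant probability is 10,012/10,328 = 0.969404.
Expected number = 100 × 0.969404 = 96.9.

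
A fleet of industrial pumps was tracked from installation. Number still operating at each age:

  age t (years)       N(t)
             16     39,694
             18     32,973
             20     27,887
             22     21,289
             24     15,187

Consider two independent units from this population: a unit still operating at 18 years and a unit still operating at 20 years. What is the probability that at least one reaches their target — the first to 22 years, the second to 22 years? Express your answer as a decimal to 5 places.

p₁ = N(22)/N(18) = 21,289/32,973 = 0.645649; p₂ = N(22)/N(20) = 21,289/27,887 = 0.763402.
P(at least one) = 1 − (1−p₁)(1−p₂) = 1 − 0.354351 × 0.236598 = 0.916161.

0.91616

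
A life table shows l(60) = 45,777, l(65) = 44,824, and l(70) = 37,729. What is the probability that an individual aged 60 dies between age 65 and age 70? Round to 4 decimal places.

This is the probability of reaching 65 but not 70, conditional on being alive at 60: (l(65) − l(70)) / l(60).
= (44,824 − 37,729) / 45,777 = 7,095 / 45,777 = 0.154990.

0.1550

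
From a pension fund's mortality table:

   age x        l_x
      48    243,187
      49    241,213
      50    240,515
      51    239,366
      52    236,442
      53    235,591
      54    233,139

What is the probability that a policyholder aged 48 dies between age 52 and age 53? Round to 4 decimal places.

This is the probability of reaching 52 but not 53, conditional on being alive at 48: (l_52 − l_53) / l_48.
= (236,442 − 235,591) / 243,187 = 851 / 243,187 = 0.003499.

0.0035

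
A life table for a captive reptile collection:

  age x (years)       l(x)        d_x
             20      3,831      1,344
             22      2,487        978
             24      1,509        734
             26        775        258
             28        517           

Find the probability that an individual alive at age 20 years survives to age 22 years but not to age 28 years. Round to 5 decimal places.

This is the probability of reaching 22 but not 28, conditional on being alive at 20: (l(22) − l(28)) / l(20).
= (2,487 − 517) / 3,831 = 1,970 / 3,831 = 0.514226.

0.51423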